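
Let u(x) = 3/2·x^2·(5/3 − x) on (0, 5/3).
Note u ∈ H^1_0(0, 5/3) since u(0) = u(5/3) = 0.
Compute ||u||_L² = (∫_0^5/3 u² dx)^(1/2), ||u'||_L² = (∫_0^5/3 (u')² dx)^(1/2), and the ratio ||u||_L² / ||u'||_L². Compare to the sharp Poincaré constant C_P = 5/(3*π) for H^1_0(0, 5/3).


||u||_L² / ||u'||_L² = 5*sqrt(14)/42 < C_P = 5/(3*π).

u(x) = 3/2·x^2·(5/3 − x), so u'(x) = x*(10 - 9*x)/2.
u(x) = 3/2·x^2·(5/3 − x) vanishes at x = 0 and x = 5/3, so u ∈ H^1_0(0, 5/3). Differentiate via the product rule and integrate the resulting polynomials term by term.
  ∫_0^5/3 u² dx = ∫_0^5/3 (9*x^6/4 - 15*x^5/2 + 25*x^4/4) dx. Term by term:
    ∫_0^5/3 9*x^6/4 dx = 78125/6804;  ∫_0^5/3 -15*x^5/2 dx = -78125/2916;  ∫_0^5/3 25*x^4/4 dx = 15625/972.
  Sum: 78125/6804 − 78125/2916 + 15625/972 = 15625/20412.
  ∫_0^5/3 (u')² dx = ∫_0^5/3 (81*x^4/4 - 45*x^3 + 25*x^2) dx. Term by term:
    ∫_0^5/3 81*x^4/4 dx = 625/12;  ∫_0^5/3 -45*x^3 dx = -3125/36;  ∫_0^5/3 25*x^2 dx = 3125/81.
  Sum: 625/12 − 3125/36 + 3125/81 = 625/162.
∫_0^5/3 u² dx = 15625/20412, so ||u||_L² = 125*sqrt(7)/378.
∫_0^5/3 (u')² dx = 625/162, so ||u'||_L² = 25*sqrt(2)/18.
Ratio ||u||_L² / ||u'||_L² = 5*sqrt(14)/42.
Sharp Poincaré constant on H^1_0(0, 5/3) is C_P = L/π = 5/(3*π), achieved by sin(3*π/5·x).
A polynomial bump cannot attain the sharp Poincaré constant (only the first sine eigenfunction does), so the ratio is strictly less than C_P, consistent with ||u||_L² ≤ C_P ||u'||_L².


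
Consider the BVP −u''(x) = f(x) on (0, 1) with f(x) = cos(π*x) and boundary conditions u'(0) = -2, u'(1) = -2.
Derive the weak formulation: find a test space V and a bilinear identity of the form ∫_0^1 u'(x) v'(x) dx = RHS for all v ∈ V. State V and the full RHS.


V = H^1(0, 1) (v unrestricted at boundary; u is determined up to an additive constant); weak form: ∫_0^1 u'v' dx = ∫_0^1 (cos(π*x)) v dx − 2·v(1) + 2·v(0) for all v ∈ V.

Multiply both sides by a test function v and integrate from 0 to 1:
  ∫_0^1 −u''(x) v(x) dx = ∫_0^1 f(x) v(x) dx.
Integrate the LHS by parts once:
  ∫_0^1 −u'' v dx = −[u'(x) v(x)]_0^1 + ∫_0^1 u'(x) v'(x) dx.
Thus ∫_0^1 u'(x) v'(x) dx = ∫_0^1 f(x) v(x) dx + [u'(x) v(x)]_0^1.
Choose V so that boundary terms are either known or forced to vanish.
u has inhomogeneous Neumann u'(0) = -2, u'(1) = -2. [u' v]_0^1 = (-2)·v(1) − (-2)·v(0) = − 2·v(1) + 2·v(0). Take V = H^1(0, 1); boundary term becomes part of RHS.
Weak formulation: find u (satisfying any essential BC) such that ∫_0^1 u'(x) v'(x) dx = ∫_0^1 f v dx − 2·v(1) + 2·v(0) for all v ∈ V (Neumann data are natural BCs: they enter the RHS as boundary terms).
Substituting f(x) = cos(π*x), the right-hand side is ∫_0^1 (cos(π*x)) v dx − 2·v(1) + 2·v(0).
Compatibility check (pure Neumann): taking v ≡ 1 ∈ V gives 0 = ∫_0^1 f dx + (-2) − (-2), i.e. ∫_0^1 f dx must equal u'(0) − u'(1) = 0. Indeed ∫_0^1 (cos(π*x)) dx = 0, so the data are compatible. The solution is then unique only up to an additive constant (fix it e.g. by requiring ∫_0^1 u dx = 0).


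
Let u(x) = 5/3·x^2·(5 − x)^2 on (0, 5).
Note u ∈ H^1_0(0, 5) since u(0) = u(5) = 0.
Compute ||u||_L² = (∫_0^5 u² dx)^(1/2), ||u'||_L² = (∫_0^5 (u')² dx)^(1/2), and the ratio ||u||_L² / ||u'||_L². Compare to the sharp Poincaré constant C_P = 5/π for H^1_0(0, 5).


||u||_L² / ||u'||_L² = 5*sqrt(3)/6 < C_P = 5/π.

u(x) = 5/3·x^2·(5 − x)^2, so u'(x) = 10*x*(x - 5)*(2*x - 5)/3.
u(x) = 5/3·x^2·(5 − x)^2 vanishes at x = 0 and x = 5, so u ∈ H^1_0(0, 5). Differentiate via the product rule and integrate the resulting polynomials term by term.
  ∫_0^5 u² dx = ∫_0^5 (25*x^8/9 - 500*x^7/9 + 1250*x^6/3 - 12500*x^5/9 + 15625*x^4/9) dx. Term by term:
    ∫_0^5 25*x^8/9 dx = 48828125/81;  ∫_0^5 -500*x^7/9 dx = -48828125/18;  ∫_0^5 1250*x^6/3 dx = 97656250/21;
    ∫_0^5 -12500*x^5/9 dx = -97656250/27;  ∫_0^5 15625*x^4/9 dx = 9765625/9.
  Sum: 48828125/81 − 48828125/18 + 97656250/21 − 97656250/27 + 9765625/9 = 9765625/1134.
  ∫_0^5 (u')² dx = ∫_0^5 (400*x^6/9 - 2000*x^5/3 + 32500*x^4/9 - 25000*x^3/3 + 62500*x^2/9) dx. Term by term:
    ∫_0^5 400*x^6/9 dx = 31250000/63;  ∫_0^5 -2000*x^5/3 dx = -15625000/9;  ∫_0^5 32500*x^4/9 dx = 20312500/9;
    ∫_0^5 -25000*x^3/3 dx = -3906250/3;  ∫_0^5 62500*x^2/9 dx = 7812500/27.
  Sum: 31250000/63 − 15625000/9 + 20312500/9 − 3906250/3 + 7812500/27 = 781250/189.
∫_0^5 u² dx = 9765625/1134, so ||u||_L² = 3125*sqrt(14)/126.
∫_0^5 (u')² dx = 781250/189, so ||u'||_L² = 625*sqrt(42)/63.
Ratio ||u||_L² / ||u'||_L² = 5*sqrt(3)/6.
Sharp Poincaré constant on H^1_0(0, 5) is C_P = L/π = 5/π, achieved by sin(π/5·x).
A polynomial bump cannot attain the sharp Poincaré constant (only the first sine eigenfunction does), so the ratio is strictly less than C_P, consistent with ||u||_L² ≤ C_P ||u'||_L².


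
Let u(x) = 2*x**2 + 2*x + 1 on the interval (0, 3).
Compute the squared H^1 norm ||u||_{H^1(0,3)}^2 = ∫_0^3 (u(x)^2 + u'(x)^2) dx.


||u||_{H^1}^2 = 3387/5

The H^1 norm (squared) on an interval (0, L) is
  ||u||_{H^1}^2 = ∫_0^L u(x)^2 dx + ∫_0^L u'(x)^2 dx.
Compute u'(x) = 4*x + 2.
Then u(x)^2 = 4*x**4 + 8*x**3 + 8*x**2 + 4*x + 1 and u'(x)^2 = 16*x**2 + 16*x + 4.
Integrate each monomial from 0 to 3 using ∫_0^3 c·x^n dx = c·3^(n+1)/(n+1):
  ∫_0^3 u(x)^2 dx = ∫_0^3 (4*x^4 + 8*x^3 + 8*x^2 + 4*x + 1) dx. Term by term:
    ∫_0^3 4*x^4 dx = 972/5;  ∫_0^3 8*x^3 dx = 162;  ∫_0^3 8*x^2 dx = 72;
    ∫_0^3 4*x dx = 18;  ∫_0^3 1 dx = 3.
  Sum: 972/5 + 162 + 72 + 18 + 3 = 2247/5.
  ∫_0^3 u'(x)^2 dx = ∫_0^3 (16*x^2 + 16*x + 4) dx. Term by term:
    ∫_0^3 16*x^2 dx = 144;  ∫_0^3 16*x dx = 72;  ∫_0^3 4 dx = 12.
  Sum: 144 + 72 + 12 = 228.
Adding: ||u||_{H^1}^2 = 2247/5 + 228 = 3387/5.


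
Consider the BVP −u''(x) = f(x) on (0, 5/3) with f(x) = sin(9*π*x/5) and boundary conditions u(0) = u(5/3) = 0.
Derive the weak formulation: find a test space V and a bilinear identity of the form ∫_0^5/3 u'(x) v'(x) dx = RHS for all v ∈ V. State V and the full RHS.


V = H^1_0(0, 5/3) (so v(0) = v(5/3) = 0); weak form: ∫_0^5/3 u'v' dx = ∫_0^5/3 (sin(9*π*x/5)) v dx for all v ∈ V.

Multiply both sides by a test function v and integrate from 0 to 5/3:
  ∫_0^5/3 −u''(x) v(x) dx = ∫_0^5/3 f(x) v(x) dx.
Integrate the LHS by parts once:
  ∫_0^5/3 −u'' v dx = −[u'(x) v(x)]_0^5/3 + ∫_0^5/3 u'(x) v'(x) dx.
Thus ∫_0^5/3 u'(x) v'(x) dx = ∫_0^5/3 f(x) v(x) dx + [u'(x) v(x)]_0^5/3.
Choose V so that boundary terms are either known or forced to vanish.
u is Dirichlet: u(0) = u(5/3) = 0. Let V = H^1_0(0, 5/3); then v(0) = v(5/3) = 0, and [u' v]_0^5/3 = 0.
Weak formulation: find u (satisfying any essential BC) such that ∫_0^5/3 u'(x) v'(x) dx = ∫_0^5/3 f v dx for all v ∈ V.
Substituting f(x) = sin(9*π*x/5), the right-hand side is ∫_0^5/3 (sin(9*π*x/5)) v dx.


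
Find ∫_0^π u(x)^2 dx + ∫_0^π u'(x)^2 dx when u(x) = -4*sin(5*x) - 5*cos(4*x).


||u||_{H^1(0,π)}^2 = 6800/9 + 841*π/2

u'(x) = 20*sin(4*x) - 20*cos(5*x).
Expand u² and (u')² and integrate term by term on (0, π), using: for integers n ≥ 1, ∫_0^π sin²(nx) dx = ∫_0^π cos²(nx) dx = π/2; for n ≠ n', ∫_0^π sin(nx)sin(n'x) dx = ∫_0^π cos(nx)cos(n'x) dx = 0; and by product-to-sum, ∫_0^π sin(nx)cos(n'x) dx = ½∫_0^π [sin((n+n')x) + sin((n−n')x)] dx, which is 0 when n+n' is even and 2n/(n²−n'²) when n+n' is odd (it need not vanish on (0, π)).
  u² squared terms: (-5)²·∫cos(4x)² dx = 25·π/2 = 25*π/2;  (-4)²·∫sin(5x)² dx = 16·π/2 = 8*π.
  u² cross terms: 2·(-5)·(-4)·∫cos(4x)·sin(5x) dx = 40·(10/9) = 400/9.
  So ∫_0^π u² dx = 25*π/2 + 8*π + 400/9 = 400/9 + 41*π/2.
  (u')² squared terms: (-20)²·∫cos(5x)² dx = 400·π/2 = 200*π;  (20)²·∫sin(4x)² dx = 400·π/2 = 200*π.
  (u')² cross terms: 2·(-20)·(20)·∫cos(5x)·sin(4x) dx = -800·(-8/9) = 6400/9.
  So ∫_0^π (u')² dx = 200*π + 200*π + 6400/9 = 6400/9 + 400*π.
||u||_{H^1}^2 = (400/9 + 41*π/2) + (6400/9 + 400*π) = 6800/9 + 841*π/2.


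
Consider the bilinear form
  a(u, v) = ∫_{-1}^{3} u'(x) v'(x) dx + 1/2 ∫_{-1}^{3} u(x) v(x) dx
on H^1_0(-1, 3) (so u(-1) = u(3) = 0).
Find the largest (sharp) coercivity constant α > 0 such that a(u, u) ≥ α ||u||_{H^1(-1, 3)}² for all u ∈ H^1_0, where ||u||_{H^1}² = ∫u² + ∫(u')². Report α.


α = (8 + π^2)/(π^2 + 16)

Coercivity of a(·,·) on H^1_0(-1, 3) means a(u, u) ≥ α ||u||_{H^1}² for every u ∈ H^1_0.
The interval has length L = 4, and Poincaré/coercivity depend only on L. Here a(u, u) = ∫(u')² + (1/2)·∫u².
Here 0 < c = 1/2 < 1. The condition a(u,u) ≥ α||u||_{H^1}² reads (1−α)∫(u')² ≥ (α−c)∫u². Any admissible α is ≤ 1 (rapidly oscillating u have ∫u²/∫(u')² → 0), and α = 1 would force 0 ≥ (1−c)∫u², impossible since c < 1; so 1−α > 0. By the sharp Poincaré inequality on H^1_0 of an interval of length L, ∫(u')² ≥ (π/L)²∫u² with equality for the first sine mode sin(π(x−x₀)/L) (x₀ the left endpoint), so the inequality holds for all u iff (1−α)(π/L)² ≥ α − c, i.e. α ≤ ((π/L)² + c)/((π/L)² + 1) = (1 + c(L/π)²)/(1 + (L/π)²). With (π/L)² = π^2/16 and c = 1/2, the largest admissible constant is α = ((π/L)² + c)/((π/L)² + 1).
Simplifying, α = (8 + π^2)/(π^2 + 16).


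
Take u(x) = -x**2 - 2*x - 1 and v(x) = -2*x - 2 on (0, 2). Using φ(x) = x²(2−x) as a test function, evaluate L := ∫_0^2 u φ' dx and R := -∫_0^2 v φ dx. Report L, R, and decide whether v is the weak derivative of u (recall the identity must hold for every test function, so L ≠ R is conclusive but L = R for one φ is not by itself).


LHS = 88/15, RHS = 88/15. Yes, v = u' weakly.

u(x) = -x**2 - 2*x - 1, classical derivative u'(x) = -2*x - 2.
φ(x) = x²(2−x), so φ'(x) = x*(4 - 3*x).
Note φ(0) = φ(2) = 0, so the boundary term u·φ vanishes.
LHS = ∫_0^2 u(x) φ'(x) dx = ∫_0^2 (3*x^4 + 2*x^3 - 5*x^2 - 4*x) dx. Term by term:
  ∫_0^2 3*x^4 dx = 96/5;  ∫_0^2 2*x^3 dx = 8;  ∫_0^2 -5*x^2 dx = -40/3;
  ∫_0^2 -4*x dx = -8.
Sum: 96/5 + 8 − 40/3 − 8 = 88/15.
So LHS = 88/15.
∫_0^2 v(x) φ(x) dx = ∫_0^2 (2*x^4 - 2*x^3 - 4*x^2) dx. Term by term:
  ∫_0^2 2*x^4 dx = 64/5;  ∫_0^2 -2*x^3 dx = -8;  ∫_0^2 -4*x^2 dx = -32/3.
Sum: 64/5 − 8 − 32/3 = -88/15.
So RHS = -∫_0^2 v(x) φ(x) dx = 88/15.
LHS = RHS, so the identity holds for this test φ.
Moreover u is smooth here and v(x) = u'(x) = -2*x - 2 pointwise, so the identity holds for every test function. Hence v is the weak derivative of u.


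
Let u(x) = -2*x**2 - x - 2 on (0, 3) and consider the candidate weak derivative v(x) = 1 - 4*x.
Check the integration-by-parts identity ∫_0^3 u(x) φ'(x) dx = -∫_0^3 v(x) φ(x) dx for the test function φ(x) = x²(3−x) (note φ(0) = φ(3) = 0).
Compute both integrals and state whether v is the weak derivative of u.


LHS = 1107/20, RHS = 837/20. No, v is not the weak derivative of u.

u(x) = -2*x**2 - x - 2, classical derivative u'(x) = -4*x - 1.
φ(x) = x²(3−x), so φ'(x) = 3*x*(2 - x).
Note φ(0) = φ(3) = 0, so the boundary term u·φ vanishes.
LHS = ∫_0^3 u(x) φ'(x) dx = ∫_0^3 (6*x^4 - 9*x^3 - 12*x) dx. Term by term:
  ∫_0^3 6*x^4 dx = 1458/5;  ∫_0^3 -9*x^3 dx = -729/4;  ∫_0^3 -12*x dx = -54.
Sum: 1458/5 − 729/4 − 54 = 1107/20.
So LHS = 1107/20.
∫_0^3 v(x) φ(x) dx = ∫_0^3 (4*x^4 - 13*x^3 + 3*x^2) dx. Term by term:
  ∫_0^3 4*x^4 dx = 972/5;  ∫_0^3 -13*x^3 dx = -1053/4;  ∫_0^3 3*x^2 dx = 27.
Sum: 972/5 − 1053/4 + 27 = -837/20.
So RHS = -∫_0^3 v(x) φ(x) dx = 837/20.
LHS − RHS = 27/2 ≠ 0, so the identity fails.
(For a valid weak derivative the identity must hold for EVERY test function, in particular this one. The failure shows v is NOT the weak derivative of u.)
Correct weak derivative would be u'(x) = -4*x - 1.


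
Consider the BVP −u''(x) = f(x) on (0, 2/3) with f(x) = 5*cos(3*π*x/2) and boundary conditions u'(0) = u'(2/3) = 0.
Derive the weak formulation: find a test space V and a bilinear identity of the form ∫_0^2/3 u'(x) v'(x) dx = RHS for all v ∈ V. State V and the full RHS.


V = H^1(0, 2/3) (no boundary constraint on v; u is determined up to an additive constant); weak form: ∫_0^2/3 u'v' dx = ∫_0^2/3 (5*cos(3*π*x/2)) v dx for all v ∈ V.

Multiply both sides by a test function v and integrate from 0 to 2/3:
  ∫_0^2/3 −u''(x) v(x) dx = ∫_0^2/3 f(x) v(x) dx.
Integrate the LHS by parts once:
  ∫_0^2/3 −u'' v dx = −[u'(x) v(x)]_0^2/3 + ∫_0^2/3 u'(x) v'(x) dx.
Thus ∫_0^2/3 u'(x) v'(x) dx = ∫_0^2/3 f(x) v(x) dx + [u'(x) v(x)]_0^2/3.
Choose V so that boundary terms are either known or forced to vanish.
u has homogeneous Neumann: u'(0) = u'(2/3) = 0. So [u' v]_0^2/3 = 0·v(2/3) − 0·v(0) = 0 for any v; take V = H^1(0, 2/3).
Weak formulation: find u (satisfying any essential BC) such that ∫_0^2/3 u'(x) v'(x) dx = ∫_0^2/3 f v dx for all v ∈ V (homogeneous Neumann, so boundary terms vanish).
Substituting f(x) = 5*cos(3*π*x/2), the right-hand side is ∫_0^2/3 (5*cos(3*π*x/2)) v dx.
Compatibility check (pure Neumann): taking v ≡ 1 ∈ V gives 0 = ∫_0^2/3 f dx + (0) − (0), i.e. ∫_0^2/3 f dx must equal u'(0) − u'(2/3) = 0. Indeed ∫_0^2/3 (5*cos(3*π*x/2)) dx = 0, so the data are compatible. The solution is then unique only up to an additive constant (fix it e.g. by requiring ∫_0^2/3 u dx = 0).


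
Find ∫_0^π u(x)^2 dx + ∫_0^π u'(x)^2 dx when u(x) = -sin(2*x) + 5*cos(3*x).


||u||_{H^1(0,π)}^2 = 80 + 255*π/2

u'(x) = -15*sin(3*x) - 2*cos(2*x).
Expand u² and (u')² and integrate term by term on (0, π), using: for integers n ≥ 1, ∫_0^π sin²(nx) dx = ∫_0^π cos²(nx) dx = π/2; for n ≠ n', ∫_0^π sin(nx)sin(n'x) dx = ∫_0^π cos(nx)cos(n'x) dx = 0; and by product-to-sum, ∫_0^π sin(nx)cos(n'x) dx = ½∫_0^π [sin((n+n')x) + sin((n−n')x)] dx, which is 0 when n+n' is even and 2n/(n²−n'²) when n+n' is odd (it need not vanish on (0, π)).
  u² squared terms: (-1)²·∫sin(2x)² dx = 1·π/2 = π/2;  (5)²·∫cos(3x)² dx = 25·π/2 = 25*π/2.
  u² cross terms: 2·(-1)·(5)·∫sin(2x)·cos(3x) dx = -10·(-4/5) = 8.
  So ∫_0^π u² dx = π/2 + 25*π/2 + 8 = 8 + 13*π.
  (u')² squared terms: (-15)²·∫sin(3x)² dx = 225·π/2 = 225*π/2;  (-2)²·∫cos(2x)² dx = 4·π/2 = 2*π.
  (u')² cross terms: 2·(-15)·(-2)·∫sin(3x)·cos(2x) dx = 60·(6/5) = 72.
  So ∫_0^π (u')² dx = 225*π/2 + 2*π + 72 = 72 + 229*π/2.
||u||_{H^1}^2 = (8 + 13*π) + (72 + 229*π/2) = 80 + 255*π/2.


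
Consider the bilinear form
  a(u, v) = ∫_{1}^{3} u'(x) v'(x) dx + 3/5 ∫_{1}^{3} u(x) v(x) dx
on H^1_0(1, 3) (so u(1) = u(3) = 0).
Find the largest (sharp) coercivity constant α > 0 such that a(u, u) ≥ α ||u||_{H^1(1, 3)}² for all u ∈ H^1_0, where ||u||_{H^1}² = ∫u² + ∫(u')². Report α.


α = (12/5 + π^2)/(4 + π^2)

Coercivity of a(·,·) on H^1_0(1, 3) means a(u, u) ≥ α ||u||_{H^1}² for every u ∈ H^1_0.
The interval has length L = 2, and Poincaré/coercivity depend only on L. Here a(u, u) = ∫(u')² + (3/5)·∫u².
Here 0 < c = 3/5 < 1. The condition a(u,u) ≥ α||u||_{H^1}² reads (1−α)∫(u')² ≥ (α−c)∫u². Any admissible α is ≤ 1 (rapidly oscillating u have ∫u²/∫(u')² → 0), and α = 1 would force 0 ≥ (1−c)∫u², impossible since c < 1; so 1−α > 0. By the sharp Poincaré inequality on H^1_0 of an interval of length L, ∫(u')² ≥ (π/L)²∫u² with equality for the first sine mode sin(π(x−x₀)/L) (x₀ the left endpoint), so the inequality holds for all u iff (1−α)(π/L)² ≥ α − c, i.e. α ≤ ((π/L)² + c)/((π/L)² + 1) = (1 + c(L/π)²)/(1 + (L/π)²). With (π/L)² = π^2/4 and c = 3/5, the largest admissible constant is α = ((π/L)² + c)/((π/L)² + 1).
Simplifying, α = (12/5 + π^2)/(4 + π^2).


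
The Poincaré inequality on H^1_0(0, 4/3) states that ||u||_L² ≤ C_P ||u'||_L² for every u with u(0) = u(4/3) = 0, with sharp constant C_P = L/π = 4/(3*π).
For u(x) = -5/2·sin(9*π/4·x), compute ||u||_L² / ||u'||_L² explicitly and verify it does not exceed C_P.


||u||_L² / ||u'||_L² = 4/(9*π) < C_P = 4/(3*π).

u(x) = -5/2·sin(9*π/4·x), so u'(x) = -45*π*cos(9*π*x/4)/8.
Writing u(x) = A·sin(kπx/L) with A = -5/2 and k = 3, use ∫_0^L sin²(kπx/L) dx = L/2 and ∫_0^L cos²(kπx/L) dx = L/2.
u² = 25/4·sin²(9*π/4·x) and (u')² = 2025*π^2/64·cos²(9*π/4·x), and each of sin², cos² integrates to L/2 = 2/3 over (0, 4/3).
∫_0^4/3 u² dx = 25/6, so ||u||_L² = 5*sqrt(6)/6.
∫_0^4/3 (u')² dx = 675*π^2/32, so ||u'||_L² = 15*sqrt(6)*π/8.
Ratio ||u||_L² / ||u'||_L² = 4/(9*π).
Sharp Poincaré constant on H^1_0(0, 4/3) is C_P = L/π = 4/(3*π), achieved by sin(3*π/4·x).
This is the k = 3 harmonic; the ratio L/(kπ) is strictly less than C_P = L/π, consistent with the sharp inequality ||u||_L² ≤ C_P ||u'||_L².


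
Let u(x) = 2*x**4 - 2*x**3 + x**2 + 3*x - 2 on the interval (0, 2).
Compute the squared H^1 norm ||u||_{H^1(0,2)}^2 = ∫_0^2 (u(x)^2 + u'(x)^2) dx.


||u||_{H^1}^2 = 242254/315

The H^1 norm (squared) on an interval (0, L) is
  ||u||_{H^1}^2 = ∫_0^L u(x)^2 dx + ∫_0^L u'(x)^2 dx.
Compute u'(x) = 8*x**3 - 6*x**2 + 2*x + 3.
Then u(x)^2 = 4*x**8 - 8*x**7 + 8*x**6 + 8*x**5 - 19*x**4 + 14*x**3 + 5*x**2 - 12*x + 4 and u'(x)^2 = 64*x**6 - 96*x**5 + 68*x**4 + 24*x**3 - 32*x**2 + 12*x + 9.
Integrate each monomial from 0 to 2 using ∫_0^2 c·x^n dx = c·2^(n+1)/(n+1):
  ∫_0^2 u(x)^2 dx = ∫_0^2 (4*x^8 - 8*x^7 + 8*x^6 + 8*x^5 - 19*x^4 + 14*x^3 + 5*x^2 - 12*x + 4) dx. Term by term:
    ∫_0^2 4*x^8 dx = 2048/9;  ∫_0^2 -8*x^7 dx = -256;  ∫_0^2 8*x^6 dx = 1024/7;
    ∫_0^2 8*x^5 dx = 256/3;  ∫_0^2 -19*x^4 dx = -608/5;  ∫_0^2 14*x^3 dx = 56;
    ∫_0^2 5*x^2 dx = 40/3;  ∫_0^2 -12*x dx = -24;  ∫_0^2 4 dx = 8.
  Sum: 2048/9 − 256 + 1024/7 + 256/3 − 608/5 + 56 + 40/3 − 24 + 8 = 42496/315.
  ∫_0^2 u'(x)^2 dx = ∫_0^2 (64*x^6 - 96*x^5 + 68*x^4 + 24*x^3 - 32*x^2 + 12*x + 9) dx. Term by term:
    ∫_0^2 64*x^6 dx = 8192/7;  ∫_0^2 -96*x^5 dx = -1024;  ∫_0^2 68*x^4 dx = 2176/5;
    ∫_0^2 24*x^3 dx = 96;  ∫_0^2 -32*x^2 dx = -256/3;  ∫_0^2 12*x dx = 24;
    ∫_0^2 9 dx = 18.
  Sum: 8192/7 − 1024 + 2176/5 + 96 − 256/3 + 24 + 18 = 66586/105.
Adding: ||u||_{H^1}^2 = 42496/315 + 66586/105 = 242254/315.


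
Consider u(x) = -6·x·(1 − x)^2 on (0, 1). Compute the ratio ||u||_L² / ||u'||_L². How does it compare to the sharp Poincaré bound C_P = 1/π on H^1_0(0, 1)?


||u||_L² / ||u'||_L² = sqrt(14)/14 < C_P = 1/π.

u(x) = -6·x·(1 − x)^2, so u'(x) = 6*(1 - 3*x)*(x - 1).
u(x) = -6·x·(1 − x)^2 vanishes at x = 0 and x = 1, so u ∈ H^1_0(0, 1). Differentiate via the product rule and integrate the resulting polynomials term by term.
  ∫_0^1 u² dx = ∫_0^1 (36*x^6 - 144*x^5 + 216*x^4 - 144*x^3 + 36*x^2) dx. Term by term:
    ∫_0^1 36*x^6 dx = 36/7;  ∫_0^1 -144*x^5 dx = -24;  ∫_0^1 216*x^4 dx = 216/5;
    ∫_0^1 -144*x^3 dx = -36;  ∫_0^1 36*x^2 dx = 12.
  Sum: 36/7 − 24 + 216/5 − 36 + 12 = 12/35.
  ∫_0^1 (u')² dx = ∫_0^1 (324*x^4 - 864*x^3 + 792*x^2 - 288*x + 36) dx. Term by term:
    ∫_0^1 324*x^4 dx = 324/5;  ∫_0^1 -864*x^3 dx = -216;  ∫_0^1 792*x^2 dx = 264;
    ∫_0^1 -288*x dx = -144;  ∫_0^1 36 dx = 36.
  Sum: 324/5 − 216 + 264 − 144 + 36 = 24/5.
∫_0^1 u² dx = 12/35, so ||u||_L² = 2*sqrt(105)/35.
∫_0^1 (u')² dx = 24/5, so ||u'||_L² = 2*sqrt(30)/5.
Ratio ||u||_L² / ||u'||_L² = sqrt(14)/14.
Sharp Poincaré constant on H^1_0(0, 1) is C_P = L/π = 1/π, achieved by sin(π·x).
A polynomial bump cannot attain the sharp Poincaré constant (only the first sine eigenfunction does), so the ratio is strictly less than C_P, consistent with ||u||_L² ≤ C_P ||u'||_L².


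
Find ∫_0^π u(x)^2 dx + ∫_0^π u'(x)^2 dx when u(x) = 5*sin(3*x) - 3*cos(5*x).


||u||_{H^1(0,π)}^2 = 242*π

u'(x) = 15*sin(5*x) + 15*cos(3*x).
Expand u² and (u')² and integrate term by term on (0, π), using: for integers n ≥ 1, ∫_0^π sin²(nx) dx = ∫_0^π cos²(nx) dx = π/2; for n ≠ n', ∫_0^π sin(nx)sin(n'x) dx = ∫_0^π cos(nx)cos(n'x) dx = 0; and by product-to-sum, ∫_0^π sin(nx)cos(n'x) dx = ½∫_0^π [sin((n+n')x) + sin((n−n')x)] dx, which is 0 when n+n' is even and 2n/(n²−n'²) when n+n' is odd (it need not vanish on (0, π)).
  u² squared terms: (-3)²·∫cos(5x)² dx = 9·π/2 = 9*π/2;  (5)²·∫sin(3x)² dx = 25·π/2 = 25*π/2.
  u² cross terms: 2·(-3)·(5)·∫cos(5x)·sin(3x) dx = -30·(0) = 0.
  So ∫_0^π u² dx = 9*π/2 + 25*π/2 + 0 = 17*π.
  (u')² squared terms: (15)²·∫cos(3x)² dx = 225·π/2 = 225*π/2;  (15)²·∫sin(5x)² dx = 225·π/2 = 225*π/2.
  (u')² cross terms: 2·(15)·(15)·∫cos(3x)·sin(5x) dx = 450·(0) = 0.
  So ∫_0^π (u')² dx = 225*π/2 + 225*π/2 + 0 = 225*π.
||u||_{H^1}^2 = (17*π) + (225*π) = 242*π.


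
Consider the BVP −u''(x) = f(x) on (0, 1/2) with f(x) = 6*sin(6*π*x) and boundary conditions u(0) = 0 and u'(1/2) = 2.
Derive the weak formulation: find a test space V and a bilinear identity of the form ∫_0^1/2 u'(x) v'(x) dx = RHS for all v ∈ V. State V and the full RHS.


V = {v ∈ H^1(0, 1/2) : v(0) = 0} (test functions vanish at x = 0 where u is specified); weak form: ∫_0^1/2 u'v' dx = ∫_0^1/2 (6*sin(6*π*x)) v dx + 2·v(1/2) for all v ∈ V.

Multiply both sides by a test function v and integrate from 0 to 1/2:
  ∫_0^1/2 −u''(x) v(x) dx = ∫_0^1/2 f(x) v(x) dx.
Integrate the LHS by parts once:
  ∫_0^1/2 −u'' v dx = −[u'(x) v(x)]_0^1/2 + ∫_0^1/2 u'(x) v'(x) dx.
Thus ∫_0^1/2 u'(x) v'(x) dx = ∫_0^1/2 f(x) v(x) dx + [u'(x) v(x)]_0^1/2.
Choose V so that boundary terms are either known or forced to vanish.
Mixed BC: u(0) = 0 (Dirichlet) and u'(1/2) = 2 (Neumann). Define V = {v ∈ H^1(0, 1/2) : v(0) = 0}. Then [u' v]_0^1/2 = u'(1/2)·v(1/2) − u'(0)·0 = 2·v(1/2).
Weak formulation: find u (satisfying any essential BC) such that ∫_0^1/2 u'(x) v'(x) dx = ∫_0^1/2 f v dx + 2·v(1/2) for all v ∈ V (Dirichlet at 0 absorbed into V; Neumann datum at x = 1/2 contributes the boundary term).
Substituting f(x) = 6*sin(6*π*x), the right-hand side is ∫_0^1/2 (6*sin(6*π*x)) v dx + 2·v(1/2).


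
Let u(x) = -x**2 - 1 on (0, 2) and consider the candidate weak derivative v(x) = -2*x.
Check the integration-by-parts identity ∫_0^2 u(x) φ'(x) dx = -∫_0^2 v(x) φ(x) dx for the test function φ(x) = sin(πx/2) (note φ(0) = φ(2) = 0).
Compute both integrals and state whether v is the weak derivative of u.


LHS = 8/π, RHS = 8/π. Yes, v = u' weakly.

u(x) = -x**2 - 1, classical derivative u'(x) = -2*x.
φ(x) = sin(πx/2), so φ'(x) = π*cos(π*x/2)/2.
Note φ(0) = φ(2) = 0, so the boundary term u·φ vanishes.
LHS = ∫_0^2 u(x) φ'(x) dx = ∫_0^2 (-π*x^2*cos(π*x/2)/2 - π*cos(π*x/2)/2) dx. Term by term:
  ∫_0^2 -π*cos(π*x/2)/2 dx = 0;  ∫_0^2 -π*x^2*cos(π*x/2)/2 dx = 8/π.
Sum: 0 + 8/π = 8/π.
So LHS = 8/π.
∫_0^2 v(x) φ(x) dx = ∫_0^2 (-2*x*sin(π*x/2)) dx. Term by term:
  ∫_0^2 -2*x*sin(π*x/2) dx = -8/π.
So RHS = -∫_0^2 v(x) φ(x) dx = 8/π.
LHS = RHS, so the identity holds for this test φ.
Moreover u is smooth here and v(x) = u'(x) = -2*x pointwise, so the identity holds for every test function. Hence v is the weak derivative of u.


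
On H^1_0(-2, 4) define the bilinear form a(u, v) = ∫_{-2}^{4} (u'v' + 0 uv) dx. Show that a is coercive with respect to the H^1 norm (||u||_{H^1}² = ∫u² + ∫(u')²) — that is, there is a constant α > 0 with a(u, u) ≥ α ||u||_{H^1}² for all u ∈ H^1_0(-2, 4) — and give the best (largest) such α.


α = π^2/(π^2 + 36)

Coercivity of a(·,·) on H^1_0(-2, 4) means a(u, u) ≥ α ||u||_{H^1}² for every u ∈ H^1_0.
The interval has length L = 6, and Poincaré/coercivity depend only on L. Here a(u, u) = ∫(u')² + (0)·∫u².
Here c = 0, so a(u,u) = ∫(u')² alone. The condition a(u,u) ≥ α||u||_{H^1}² reads (1−α)∫(u')² ≥ (α−c)∫u². Any admissible α is ≤ 1 (rapidly oscillating u have ∫u²/∫(u')² → 0), and α = 1 would force 0 ≥ (1−c)∫u², impossible since c < 1; so 1−α > 0. By the sharp Poincaré inequality on H^1_0 of an interval of length L, ∫(u')² ≥ (π/L)²∫u² with equality for the first sine mode sin(π(x−x₀)/L) (x₀ the left endpoint), so the inequality holds for all u iff (1−α)(π/L)² ≥ α − c, i.e. α ≤ ((π/L)² + c)/((π/L)² + 1) = (1 + c(L/π)²)/(1 + (L/π)²). (Direct route, valid since c ≤ 0: Poincaré gives c∫u² ≥ c(L/π)²∫(u')², so a(u,u) ≥ (1 + c(L/π)²)∫(u')², while ||u||_{H^1}² ≤ (1 + (L/π)²)∫(u')²; dividing yields the same α.) With (π/L)² = π^2/36 and c = 0, the largest admissible constant is α = ((π/L)² + c)/((π/L)² + 1).
Simplifying, α = π^2/(π^2 + 36).


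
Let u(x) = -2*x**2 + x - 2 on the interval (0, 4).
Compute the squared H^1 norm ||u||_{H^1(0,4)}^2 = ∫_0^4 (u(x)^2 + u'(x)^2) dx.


||u||_{H^1}^2 = 15308/15

The H^1 norm (squared) on an interval (0, L) is
  ||u||_{H^1}^2 = ∫_0^L u(x)^2 dx + ∫_0^L u'(x)^2 dx.
Compute u'(x) = 1 - 4*x.
Then u(x)^2 = 4*x**4 - 4*x**3 + 9*x**2 - 4*x + 4 and u'(x)^2 = 16*x**2 - 8*x + 1.
Integrate each monomial from 0 to 4 using ∫_0^4 c·x^n dx = c·4^(n+1)/(n+1):
  ∫_0^4 u(x)^2 dx = ∫_0^4 (4*x^4 - 4*x^3 + 9*x^2 - 4*x + 4) dx. Term by term:
    ∫_0^4 4*x^4 dx = 4096/5;  ∫_0^4 -4*x^3 dx = -256;  ∫_0^4 9*x^2 dx = 192;
    ∫_0^4 -4*x dx = -32;  ∫_0^4 4 dx = 16.
  Sum: 4096/5 − 256 + 192 − 32 + 16 = 3696/5.
  ∫_0^4 u'(x)^2 dx = ∫_0^4 (16*x^2 - 8*x + 1) dx. Term by term:
    ∫_0^4 16*x^2 dx = 1024/3;  ∫_0^4 -8*x dx = -64;  ∫_0^4 1 dx = 4.
  Sum: 1024/3 − 64 + 4 = 844/3.
Adding: ||u||_{H^1}^2 = 3696/5 + 844/3 = 15308/15.


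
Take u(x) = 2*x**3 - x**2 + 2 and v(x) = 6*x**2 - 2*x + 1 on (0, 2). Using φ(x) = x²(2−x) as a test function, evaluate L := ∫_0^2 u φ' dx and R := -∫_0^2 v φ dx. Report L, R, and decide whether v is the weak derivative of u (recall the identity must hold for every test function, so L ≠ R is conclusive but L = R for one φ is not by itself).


LHS = -48/5, RHS = -164/15. No, v is not the weak derivative of u.

u(x) = 2*x**3 - x**2 + 2, classical derivative u'(x) = 6*x**2 - 2*x.
φ(x) = x²(2−x), so φ'(x) = x*(4 - 3*x).
Note φ(0) = φ(2) = 0, so the boundary term u·φ vanishes.
LHS = ∫_0^2 u(x) φ'(x) dx = ∫_0^2 (-6*x^5 + 11*x^4 - 4*x^3 - 6*x^2 + 8*x) dx. Term by term:
  ∫_0^2 -6*x^5 dx = -64;  ∫_0^2 11*x^4 dx = 352/5;  ∫_0^2 -4*x^3 dx = -16;
  ∫_0^2 -6*x^2 dx = -16;  ∫_0^2 8*x dx = 16.
Sum: -64 + 352/5 − 16 − 16 + 16 = -48/5.
So LHS = -48/5.
∫_0^2 v(x) φ(x) dx = ∫_0^2 (-6*x^5 + 14*x^4 - 5*x^3 + 2*x^2) dx. Term by term:
  ∫_0^2 -6*x^5 dx = -64;  ∫_0^2 14*x^4 dx = 448/5;  ∫_0^2 -5*x^3 dx = -20;
  ∫_0^2 2*x^2 dx = 16/3.
Sum: -64 + 448/5 − 20 + 16/3 = 164/15.
So RHS = -∫_0^2 v(x) φ(x) dx = -164/15.
LHS − RHS = 4/3 ≠ 0, so the identity fails.
(For a valid weak derivative the identity must hold for EVERY test function, in particular this one. The failure shows v is NOT the weak derivative of u.)
Correct weak derivative would be u'(x) = 6*x**2 - 2*x.


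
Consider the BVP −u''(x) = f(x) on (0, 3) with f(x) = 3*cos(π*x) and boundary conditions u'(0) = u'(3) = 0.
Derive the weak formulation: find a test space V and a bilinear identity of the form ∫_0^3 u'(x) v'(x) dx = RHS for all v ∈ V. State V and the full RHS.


V = H^1(0, 3) (no boundary constraint on v; u is determined up to an additive constant); weak form: ∫_0^3 u'v' dx = ∫_0^3 (3*cos(π*x)) v dx for all v ∈ V.

Multiply both sides by a test function v and integrate from 0 to 3:
  ∫_0^3 −u''(x) v(x) dx = ∫_0^3 f(x) v(x) dx.
Integrate the LHS by parts once:
  ∫_0^3 −u'' v dx = −[u'(x) v(x)]_0^3 + ∫_0^3 u'(x) v'(x) dx.
Thus ∫_0^3 u'(x) v'(x) dx = ∫_0^3 f(x) v(x) dx + [u'(x) v(x)]_0^3.
Choose V so that boundary terms are either known or forced to vanish.
u has homogeneous Neumann: u'(0) = u'(3) = 0. So [u' v]_0^3 = 0·v(3) − 0·v(0) = 0 for any v; take V = H^1(0, 3).
Weak formulation: find u (satisfying any essential BC) such that ∫_0^3 u'(x) v'(x) dx = ∫_0^3 f v dx for all v ∈ V (homogeneous Neumann, so boundary terms vanish).
Substituting f(x) = 3*cos(π*x), the right-hand side is ∫_0^3 (3*cos(π*x)) v dx.
Compatibility check (pure Neumann): taking v ≡ 1 ∈ V gives 0 = ∫_0^3 f dx + (0) − (0), i.e. ∫_0^3 f dx must equal u'(0) − u'(3) = 0. Indeed ∫_0^3 (3*cos(π*x)) dx = 0, so the data are compatible. The solution is then unique only up to an additive constant (fix it e.g. by requiring ∫_0^3 u dx = 0).


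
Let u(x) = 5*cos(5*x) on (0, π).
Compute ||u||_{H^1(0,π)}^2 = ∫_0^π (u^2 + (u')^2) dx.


||u||_{H^1(0,π)}^2 = 325*π

u'(x) = -25*sin(5*x).
Expand u² and (u')² and integrate term by term on (0, π), using: for integers n ≥ 1, ∫_0^π sin²(nx) dx = ∫_0^π cos²(nx) dx = π/2; for n ≠ n', ∫_0^π sin(nx)sin(n'x) dx = ∫_0^π cos(nx)cos(n'x) dx = 0; and by product-to-sum, ∫_0^π sin(nx)cos(n'x) dx = ½∫_0^π [sin((n+n')x) + sin((n−n')x)] dx, which is 0 when n+n' is even and 2n/(n²−n'²) when n+n' is odd (it need not vanish on (0, π)).
  u² squared terms: (5)²·∫cos(5x)² dx = 25·π/2 = 25*π/2.
  So ∫_0^π u² dx = 25*π/2.
  (u')² squared terms: (-25)²·∫sin(5x)² dx = 625·π/2 = 625*π/2.
  So ∫_0^π (u')² dx = 625*π/2.
||u||_{H^1}^2 = (25*π/2) + (625*π/2) = 325*π.


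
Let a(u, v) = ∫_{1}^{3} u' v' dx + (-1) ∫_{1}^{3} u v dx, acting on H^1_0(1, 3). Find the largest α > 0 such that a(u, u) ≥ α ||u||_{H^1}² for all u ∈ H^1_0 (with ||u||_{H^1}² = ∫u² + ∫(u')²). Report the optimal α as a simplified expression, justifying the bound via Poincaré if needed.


α = (-4 + π^2)/(4 + π^2)

Coercivity of a(·,·) on H^1_0(1, 3) means a(u, u) ≥ α ||u||_{H^1}² for every u ∈ H^1_0.
The interval has length L = 2, and Poincaré/coercivity depend only on L. Here a(u, u) = ∫(u')² + (-1)·∫u².
Here c = -1 < 0 with |c| < (π/L)² = π^2/4, so coercivity still holds. The condition a(u,u) ≥ α||u||_{H^1}² reads (1−α)∫(u')² ≥ (α−c)∫u². Any admissible α is ≤ 1 (rapidly oscillating u have ∫u²/∫(u')² → 0), and α = 1 would force 0 ≥ (1−c)∫u², impossible since c < 1; so 1−α > 0. By the sharp Poincaré inequality on H^1_0 of an interval of length L, ∫(u')² ≥ (π/L)²∫u² with equality for the first sine mode sin(π(x−x₀)/L) (x₀ the left endpoint), so the inequality holds for all u iff (1−α)(π/L)² ≥ α − c, i.e. α ≤ ((π/L)² + c)/((π/L)² + 1) = (1 + c(L/π)²)/(1 + (L/π)²). (Direct route, valid since c ≤ 0: Poincaré gives c∫u² ≥ c(L/π)²∫(u')², so a(u,u) ≥ (1 + c(L/π)²)∫(u')², while ||u||_{H^1}² ≤ (1 + (L/π)²)∫(u')²; dividing yields the same α.) With (π/L)² = π^2/4 and c = -1, the largest admissible constant is α = ((π/L)² + c)/((π/L)² + 1).
Simplifying, α = (-4 + π^2)/(4 + π^2).


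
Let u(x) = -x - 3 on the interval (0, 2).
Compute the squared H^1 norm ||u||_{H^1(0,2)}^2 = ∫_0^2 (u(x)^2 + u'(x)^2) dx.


||u||_{H^1}^2 = 104/3

The H^1 norm (squared) on an interval (0, L) is
  ||u||_{H^1}^2 = ∫_0^L u(x)^2 dx + ∫_0^L u'(x)^2 dx.
Compute u'(x) = -1.
Then u(x)^2 = x**2 + 6*x + 9 and u'(x)^2 = 1.
Integrate each monomial from 0 to 2 using ∫_0^2 c·x^n dx = c·2^(n+1)/(n+1):
  ∫_0^2 u(x)^2 dx = ∫_0^2 (x^2 + 6*x + 9) dx. Term by term:
    ∫_0^2 x^2 dx = 8/3;  ∫_0^2 6*x dx = 12;  ∫_0^2 9 dx = 18.
  Sum: 8/3 + 12 + 18 = 98/3.
  ∫_0^2 u'(x)^2 dx = ∫_0^2 (1) dx. Term by term:
    ∫_0^2 1 dx = 2.
Adding: ||u||_{H^1}^2 = 98/3 + 2 = 104/3.


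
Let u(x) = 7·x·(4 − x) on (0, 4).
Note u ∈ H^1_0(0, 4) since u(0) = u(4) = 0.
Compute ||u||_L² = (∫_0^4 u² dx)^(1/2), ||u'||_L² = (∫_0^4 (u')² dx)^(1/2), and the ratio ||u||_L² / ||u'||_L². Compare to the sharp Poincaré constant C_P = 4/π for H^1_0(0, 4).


||u||_L² / ||u'||_L² = 2*sqrt(10)/5 < C_P = 4/π.

u(x) = 7·x·(4 − x), so u'(x) = 28 - 14*x.
u(x) = 7·x·(4 − x) vanishes at x = 0 and x = 4, so u ∈ H^1_0(0, 4). Differentiate via the product rule and integrate the resulting polynomials term by term.
  ∫_0^4 u² dx = ∫_0^4 (49*x^4 - 392*x^3 + 784*x^2) dx. Term by term:
    ∫_0^4 49*x^4 dx = 50176/5;  ∫_0^4 -392*x^3 dx = -25088;  ∫_0^4 784*x^2 dx = 50176/3.
  Sum: 50176/5 − 25088 + 50176/3 = 25088/15.
  ∫_0^4 (u')² dx = ∫_0^4 (196*x^2 - 784*x + 784) dx. Term by term:
    ∫_0^4 196*x^2 dx = 12544/3;  ∫_0^4 -784*x dx = -6272;  ∫_0^4 784 dx = 3136.
  Sum: 12544/3 − 6272 + 3136 = 3136/3.
∫_0^4 u² dx = 25088/15, so ||u||_L² = 112*sqrt(30)/15.
∫_0^4 (u')² dx = 3136/3, so ||u'||_L² = 56*sqrt(3)/3.
Ratio ||u||_L² / ||u'||_L² = 2*sqrt(10)/5.
Sharp Poincaré constant on H^1_0(0, 4) is C_P = L/π = 4/π, achieved by sin(π/4·x).
A polynomial bump cannot attain the sharp Poincaré constant (only the first sine eigenfunction does), so the ratio is strictly less than C_P, consistent with ||u||_L² ≤ C_P ||u'||_L².


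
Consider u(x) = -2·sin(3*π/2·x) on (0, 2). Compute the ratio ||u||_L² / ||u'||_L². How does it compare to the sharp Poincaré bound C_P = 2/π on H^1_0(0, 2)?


||u||_L² / ||u'||_L² = 2/(3*π) < C_P = 2/π.

u(x) = -2·sin(3*π/2·x), so u'(x) = -3*π*cos(3*π*x/2).
Writing u(x) = A·sin(kπx/L) with A = -2 and k = 3, use ∫_0^L sin²(kπx/L) dx = L/2 and ∫_0^L cos²(kπx/L) dx = L/2.
u² = 4·sin²(3*π/2·x) and (u')² = 9*π^2·cos²(3*π/2·x), and each of sin², cos² integrates to L/2 = 1 over (0, 2).
∫_0^2 u² dx = 4, so ||u||_L² = 2.
∫_0^2 (u')² dx = 9*π^2, so ||u'||_L² = 3*π.
Ratio ||u||_L² / ||u'||_L² = 2/(3*π).
Sharp Poincaré constant on H^1_0(0, 2) is C_P = L/π = 2/π, achieved by sin(π/2·x).
This is the k = 3 harmonic; the ratio L/(kπ) is strictly less than C_P = L/π, consistent with the sharp inequality ||u||_L² ≤ C_P ||u'||_L².


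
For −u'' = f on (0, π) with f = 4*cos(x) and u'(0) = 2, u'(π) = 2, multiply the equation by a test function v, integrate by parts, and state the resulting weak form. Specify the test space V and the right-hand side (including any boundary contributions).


V = H^1(0, π) (v unrestricted at boundary; u is determined up to an additive constant); weak form: ∫_0^π u'v' dx = ∫_0^π (4*cos(x)) v dx + 2·v(π) − 2·v(0) for all v ∈ V.

Multiply both sides by a test function v and integrate from 0 to π:
  ∫_0^π −u''(x) v(x) dx = ∫_0^π f(x) v(x) dx.
Integrate the LHS by parts once:
  ∫_0^π −u'' v dx = −[u'(x) v(x)]_0^π + ∫_0^π u'(x) v'(x) dx.
Thus ∫_0^π u'(x) v'(x) dx = ∫_0^π f(x) v(x) dx + [u'(x) v(x)]_0^π.
Choose V so that boundary terms are either known or forced to vanish.
u has inhomogeneous Neumann u'(0) = 2, u'(π) = 2. [u' v]_0^π = (2)·v(π) − (2)·v(0) = 2·v(π) − 2·v(0). Take V = H^1(0, π); boundary term becomes part of RHS.
Weak formulation: find u (satisfying any essential BC) such that ∫_0^π u'(x) v'(x) dx = ∫_0^π f v dx + 2·v(π) − 2·v(0) for all v ∈ V (Neumann data are natural BCs: they enter the RHS as boundary terms).
Substituting f(x) = 4*cos(x), the right-hand side is ∫_0^π (4*cos(x)) v dx + 2·v(π) − 2·v(0).
Compatibility check (pure Neumann): taking v ≡ 1 ∈ V gives 0 = ∫_0^π f dx + (2) − (2), i.e. ∫_0^π f dx must equal u'(0) − u'(π) = 0. Indeed ∫_0^π (4*cos(x)) dx = 0, so the data are compatible. The solution is then unique only up to an additive constant (fix it e.g. by requiring ∫_0^π u dx = 0).


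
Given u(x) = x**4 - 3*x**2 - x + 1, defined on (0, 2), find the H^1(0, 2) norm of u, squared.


||u||_{H^1}^2 = 25288/315

The H^1 norm (squared) on an interval (0, L) is
  ||u||_{H^1}^2 = ∫_0^L u(x)^2 dx + ∫_0^L u'(x)^2 dx.
Compute u'(x) = 4*x**3 - 6*x - 1.
Then u(x)^2 = x**8 - 6*x**6 - 2*x**5 + 11*x**4 + 6*x**3 - 5*x**2 - 2*x + 1 and u'(x)^2 = 16*x**6 - 48*x**4 - 8*x**3 + 36*x**2 + 12*x + 1.
Integrate each monomial from 0 to 2 using ∫_0^2 c·x^n dx = c·2^(n+1)/(n+1):
  ∫_0^2 u(x)^2 dx = ∫_0^2 (x^8 - 6*x^6 - 2*x^5 + 11*x^4 + 6*x^3 - 5*x^2 - 2*x + 1) dx. Term by term:
    ∫_0^2 x^8 dx = 512/9;  ∫_0^2 -6*x^6 dx = -768/7;  ∫_0^2 -2*x^5 dx = -64/3;
    ∫_0^2 11*x^4 dx = 352/5;  ∫_0^2 6*x^3 dx = 24;  ∫_0^2 -5*x^2 dx = -40/3;
    ∫_0^2 -2*x dx = -4;  ∫_0^2 1 dx = 2.
  Sum: 512/9 − 768/7 − 64/3 + 352/5 + 24 − 40/3 − 4 + 2 = 1546/315.
  ∫_0^2 u'(x)^2 dx = ∫_0^2 (16*x^6 - 48*x^4 - 8*x^3 + 36*x^2 + 12*x + 1) dx. Term by term:
    ∫_0^2 16*x^6 dx = 2048/7;  ∫_0^2 -48*x^4 dx = -1536/5;  ∫_0^2 -8*x^3 dx = -32;
    ∫_0^2 36*x^2 dx = 96;  ∫_0^2 12*x dx = 24;  ∫_0^2 1 dx = 2.
  Sum: 2048/7 − 1536/5 − 32 + 96 + 24 + 2 = 2638/35.
Adding: ||u||_{H^1}^2 = 1546/315 + 2638/35 = 25288/315.


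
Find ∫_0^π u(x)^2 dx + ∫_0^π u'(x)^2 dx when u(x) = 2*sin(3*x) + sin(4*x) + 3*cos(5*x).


||u||_{H^1(0,π)}^2 = -416/3 + 291*π/2

u'(x) = -15*sin(5*x) + 6*cos(3*x) + 4*cos(4*x).
Expand u² and (u')² and integrate term by term on (0, π), using: for integers n ≥ 1, ∫_0^π sin²(nx) dx = ∫_0^π cos²(nx) dx = π/2; for n ≠ n', ∫_0^π sin(nx)sin(n'x) dx = ∫_0^π cos(nx)cos(n'x) dx = 0; and by product-to-sum, ∫_0^π sin(nx)cos(n'x) dx = ½∫_0^π [sin((n+n')x) + sin((n−n')x)] dx, which is 0 when n+n' is even and 2n/(n²−n'²) when n+n' is odd (it need not vanish on (0, π)).
  u² squared terms: (2)²·∫sin(3x)² dx = 4·π/2 = 2*π;  (3)²·∫cos(5x)² dx = 9·π/2 = 9*π/2;  (1)²·∫sin(4x)² dx = 1·π/2 = π/2.
  u² cross terms: 2·(2)·(3)·∫sin(3x)·cos(5x) dx = 12·(0) = 0;  2·(2)·(1)·∫sin(3x)·sin(4x) dx = 4·(0) = 0;  2·(3)·(1)·∫cos(5x)·sin(4x) dx = 6·(-8/9) = -16/3.
  So ∫_0^π u² dx = 2*π + 9*π/2 + π/2 + 0 + 0 − 16/3 = -16/3 + 7*π.
  (u')² squared terms: (-15)²·∫sin(5x)² dx = 225·π/2 = 225*π/2;  (4)²·∫cos(4x)² dx = 16·π/2 = 8*π;  (6)²·∫cos(3x)² dx = 36·π/2 = 18*π.
  (u')² cross terms: 2·(-15)·(4)·∫sin(5x)·cos(4x) dx = -120·(10/9) = -400/3;  2·(-15)·(6)·∫sin(5x)·cos(3x) dx = -180·(0) = 0;  2·(4)·(6)·∫cos(4x)·cos(3x) dx = 48·(0) = 0.
  So ∫_0^π (u')² dx = 225*π/2 + 8*π + 18*π − 400/3 + 0 + 0 = -400/3 + 277*π/2.
||u||_{H^1}^2 = (-16/3 + 7*π) + (-400/3 + 277*π/2) = -416/3 + 291*π/2.


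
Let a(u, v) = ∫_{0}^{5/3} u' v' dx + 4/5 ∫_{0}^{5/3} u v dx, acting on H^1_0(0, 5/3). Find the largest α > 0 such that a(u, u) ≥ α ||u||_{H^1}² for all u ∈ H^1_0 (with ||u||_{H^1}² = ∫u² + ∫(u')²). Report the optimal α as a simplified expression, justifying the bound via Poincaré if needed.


α = (20 + 9*π^2)/(25 + 9*π^2)

Coercivity of a(·,·) on H^1_0(0, 5/3) means a(u, u) ≥ α ||u||_{H^1}² for every u ∈ H^1_0.
The interval has length L = 5/3, and Poincaré/coercivity depend only on L. Here a(u, u) = ∫(u')² + (4/5)·∫u².
Here 0 < c = 4/5 < 1. The condition a(u,u) ≥ α||u||_{H^1}² reads (1−α)∫(u')² ≥ (α−c)∫u². Any admissible α is ≤ 1 (rapidly oscillating u have ∫u²/∫(u')² → 0), and α = 1 would force 0 ≥ (1−c)∫u², impossible since c < 1; so 1−α > 0. By the sharp Poincaré inequality on H^1_0 of an interval of length L, ∫(u')² ≥ (π/L)²∫u² with equality for the first sine mode sin(π(x−x₀)/L) (x₀ the left endpoint), so the inequality holds for all u iff (1−α)(π/L)² ≥ α − c, i.e. α ≤ ((π/L)² + c)/((π/L)² + 1) = (1 + c(L/π)²)/(1 + (L/π)²). With (π/L)² = 9*π^2/25 and c = 4/5, the largest admissible constant is α = ((π/L)² + c)/((π/L)² + 1).
Simplifying, α = (20 + 9*π^2)/(25 + 9*π^2).


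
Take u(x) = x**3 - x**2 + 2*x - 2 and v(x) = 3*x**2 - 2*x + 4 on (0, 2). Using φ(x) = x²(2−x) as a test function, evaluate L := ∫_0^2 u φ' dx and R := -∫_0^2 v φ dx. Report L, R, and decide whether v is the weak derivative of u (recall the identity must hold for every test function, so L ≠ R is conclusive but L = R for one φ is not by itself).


LHS = -88/15, RHS = -128/15. No, v is not the weak derivative of u.

u(x) = x**3 - x**2 + 2*x - 2, classical derivative u'(x) = 3*x**2 - 2*x + 2.
φ(x) = x²(2−x), so φ'(x) = x*(4 - 3*x).
Note φ(0) = φ(2) = 0, so the boundary term u·φ vanishes.
LHS = ∫_0^2 u(x) φ'(x) dx = ∫_0^2 (-3*x^5 + 7*x^4 - 10*x^3 + 14*x^2 - 8*x) dx. Term by term:
  ∫_0^2 -3*x^5 dx = -32;  ∫_0^2 7*x^4 dx = 224/5;  ∫_0^2 -10*x^3 dx = -40;
  ∫_0^2 14*x^2 dx = 112/3;  ∫_0^2 -8*x dx = -16.
Sum: -32 + 224/5 − 40 + 112/3 − 16 = -88/15.
So LHS = -88/15.
∫_0^2 v(x) φ(x) dx = ∫_0^2 (-3*x^5 + 8*x^4 - 8*x^3 + 8*x^2) dx. Term by term:
  ∫_0^2 -3*x^5 dx = -32;  ∫_0^2 8*x^4 dx = 256/5;  ∫_0^2 -8*x^3 dx = -32;
  ∫_0^2 8*x^2 dx = 64/3.
Sum: -32 + 256/5 − 32 + 64/3 = 128/15.
So RHS = -∫_0^2 v(x) φ(x) dx = -128/15.
LHS − RHS = 8/3 ≠ 0, so the identity fails.
(For a valid weak derivative the identity must hold for EVERY test function, in particular this one. The failure shows v is NOT the weak derivative of u.)
Correct weak derivative would be u'(x) = 3*x**2 - 2*x + 2.
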